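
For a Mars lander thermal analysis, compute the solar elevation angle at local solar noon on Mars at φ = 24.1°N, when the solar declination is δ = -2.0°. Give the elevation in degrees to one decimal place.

63.9°

At local noon the hour angle is zero, so the zenith angle equals |φ − δ| = |+24.1° − (-2.000°)| = 26.100°.
Elevation = 90° − 26.100° = 63.9°.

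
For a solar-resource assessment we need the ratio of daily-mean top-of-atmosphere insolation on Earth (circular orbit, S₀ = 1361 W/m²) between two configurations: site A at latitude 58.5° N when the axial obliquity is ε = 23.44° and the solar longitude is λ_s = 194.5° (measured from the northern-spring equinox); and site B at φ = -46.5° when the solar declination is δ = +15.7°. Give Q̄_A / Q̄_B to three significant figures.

Q̄_A / Q̄_B ≈ 1.03

— Configuration A (φ=+58.5°):
Solar declination: sin δ = sin ε · sin λ_s = sin 23.44° × sin 194.5° = -0.09960, so δ = -5.716°.
cos H₀ = −tan(+58.5°) tan(-5.716°) = 0.1633, H₀ = 1.4067 rad.
Bracket: H₀ sin φ sin δ + cos φ cos δ sin H₀ = 1.4067×0.85264×-0.09960 + 0.52250×0.99503×0.98657 = -0.119461 + 0.512921 = 0.393460.
Q̄ = (S₀/π) × [bracket] = (1361/π) × 0.393460 = 170.45 W/m².
— Configuration B (φ=-46.5°):
cos H₀ = −tan(-46.5°) tan(+15.700°) = 0.2962, H₀ = 1.2701 rad.
Bracket: H₀ sin φ sin δ + cos φ cos δ sin H₀ = 1.2701×-0.72537×0.27060 + 0.68835×0.96269×0.95512 = -0.249302 + 0.632927 = 0.383625.
Q̄ = (S₀/π) × [bracket] = (1361/π) × 0.383625 = 166.19 W/m².
Ratio Q̄_A / Q̄_B = 170.45 / 166.19 = 1.026.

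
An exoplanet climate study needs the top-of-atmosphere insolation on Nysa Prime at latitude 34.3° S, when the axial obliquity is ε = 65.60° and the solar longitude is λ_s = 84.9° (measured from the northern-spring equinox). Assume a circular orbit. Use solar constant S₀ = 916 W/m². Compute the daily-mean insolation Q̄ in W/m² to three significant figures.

Solar declination: sin δ = sin ε · sin λ_s = sin 65.60° × sin 84.9° = 0.90708, so δ = +65.105°.
cos H₀ = −tan(-34.3°) tan(+65.105°) = 1.4699 ≥ 1 ⇒ polar night, H₀ = 0 and Q̄ = 0.

Q̄ ≈ 0.00 W/m²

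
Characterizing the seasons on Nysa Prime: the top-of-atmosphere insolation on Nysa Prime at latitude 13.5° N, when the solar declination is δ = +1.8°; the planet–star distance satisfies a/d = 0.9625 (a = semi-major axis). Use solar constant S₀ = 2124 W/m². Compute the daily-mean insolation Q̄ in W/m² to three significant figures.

cos H₀ = −tan(+13.5°) tan(+1.800°) = -0.0075, H₀ = 1.5783 rad.
Bracket: H₀ sin φ sin δ + cos φ cos δ sin H₀ = 1.5783×0.23345×0.03141 + 0.97237×0.99951×0.99997 = 0.011573 + 0.971864 = 0.983437.
Inverse-square distance factor (a/d)² = 0.9625² = 0.926406.
Q̄ = (S₀/π) × 0.926406 × [bracket] = (2124/π) × 0.926406 × 0.983437 = 616.0 W/m².

Q̄ ≈ 616 W/m²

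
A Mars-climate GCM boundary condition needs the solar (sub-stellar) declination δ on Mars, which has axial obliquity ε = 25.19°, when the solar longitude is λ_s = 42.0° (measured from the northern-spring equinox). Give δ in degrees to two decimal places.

δ = +16.55°

sin δ = sin ε · sin λ_s = sin 25.19° × sin 42.0° = 0.284796.
δ = arcsin(0.284796) = +16.55°.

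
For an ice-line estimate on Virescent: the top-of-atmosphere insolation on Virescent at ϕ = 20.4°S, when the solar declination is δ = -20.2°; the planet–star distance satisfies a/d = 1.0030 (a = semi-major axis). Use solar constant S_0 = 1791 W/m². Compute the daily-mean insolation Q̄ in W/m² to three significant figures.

Q̄ ≈ 618 W/m²

cos h₀ = −tan(-20.4°) tan(-20.200°) = -0.1368, h₀ = 1.7081 rad.
Bracket: h₀ sin ϕ sin δ + cos ϕ cos δ sin h₀ = 1.7081×-0.34857×-0.34530 + 0.93728×0.93849×0.99059 = 0.205589 + 0.871351 = 1.076940.
Inverse-square distance factor (a/d)² = 1.0030² = 1.006009.
Q̄ = (S_0/π) × 1.006009 × [bracket] = (1791/π) × 1.006009 × 1.076940 = 617.6 W/m².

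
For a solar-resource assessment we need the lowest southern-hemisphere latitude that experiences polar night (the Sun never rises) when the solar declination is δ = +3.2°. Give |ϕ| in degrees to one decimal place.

Polar night requires cos h₀ = −tan ϕ tan δ ≥ 1, i.e. tan ϕ tan δ ≤ −1.
The boundary is |tan ϕ| · |tan δ| = 1, so |ϕ| = 90° − |δ| = 90° − 3.2° = 86.8° in the southern hemisphere.

|ϕ| = 86.8°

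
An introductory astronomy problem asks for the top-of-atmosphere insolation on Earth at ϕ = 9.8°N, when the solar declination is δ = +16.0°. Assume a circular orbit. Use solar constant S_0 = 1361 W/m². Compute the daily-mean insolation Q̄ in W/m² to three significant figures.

cos h₀ = −tan(+9.8°) tan(+16.000°) = -0.0495, h₀ = 1.6203 rad.
Bracket: h₀ sin ϕ sin δ + cos ϕ cos δ sin h₀ = 1.6203×0.17021×0.27564 + 0.98541×0.96126×0.99877 = 0.076019 + 0.946070 = 1.022089.
Q̄ = (S_0/π) × [bracket] = (1361/π) × 1.022089 = 442.8 W/m².

Q̄ ≈ 443 W/m²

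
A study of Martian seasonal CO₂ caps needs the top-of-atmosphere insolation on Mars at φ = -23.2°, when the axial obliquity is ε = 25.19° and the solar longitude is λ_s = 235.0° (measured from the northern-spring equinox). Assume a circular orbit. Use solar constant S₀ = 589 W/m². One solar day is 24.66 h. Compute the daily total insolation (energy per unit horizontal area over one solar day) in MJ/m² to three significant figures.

18.1 MJ/m²

Solar declination: sin δ = sin ε · sin λ_s = sin 25.19° × sin 235.0° = -0.34865, so δ = -20.405°.
cos H₀ = −tan(-23.2°) tan(-20.405°) = -0.1594, H₀ = 1.7309 rad.
Bracket: H₀ sin φ sin δ + cos φ cos δ sin H₀ = 1.7309×-0.39394×-0.34865 + 0.91914×0.93725×0.98721 = 0.237734 + 0.850446 = 1.088180.
Q̄ = (S₀/π) × [bracket] = (589/π) × 1.088180 = 204.02 W/m².
Daily total = Q̄ × 24.66 h × 3600 s/h = 204.02 × 24.66 × 3600 / 10⁶ = 18.11 MJ/m².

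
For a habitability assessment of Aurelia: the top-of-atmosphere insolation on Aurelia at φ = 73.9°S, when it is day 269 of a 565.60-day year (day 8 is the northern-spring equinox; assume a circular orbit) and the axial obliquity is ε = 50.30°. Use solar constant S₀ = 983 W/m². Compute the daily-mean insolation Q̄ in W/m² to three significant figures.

Solar longitude: λ_s = 360° × (269 − 8)/565.60 = 166.124°.
sin δ = sin 50.30° × sin 166.124° = 0.18451, so δ = +10.633°.
cos H₀ = −tan(-73.9°) tan(+10.633°) = 0.6504, H₀ = 0.8627 rad.
Bracket: H₀ sin φ sin δ + cos φ cos δ sin H₀ = 0.8627×-0.96078×0.18451 + 0.27731×0.98283×0.75957 = -0.152934 + 0.207020 = 0.054086.
Q̄ = (S₀/π) × [bracket] = (983/π) × 0.054086 = 16.92 W/m².

Q̄ ≈ 16.9 W/m²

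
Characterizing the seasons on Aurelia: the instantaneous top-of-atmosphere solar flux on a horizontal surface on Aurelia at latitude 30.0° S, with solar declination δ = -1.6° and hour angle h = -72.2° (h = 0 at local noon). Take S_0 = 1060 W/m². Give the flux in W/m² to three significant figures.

cos θ_z = sin ϕ sin δ + cos ϕ cos δ cos h = 0.013961 + 0.264637 = 0.278598.
Flux = S_0 · cos θ_z = 1060 × 0.278598 = 295.3 W/m².

295 W/m²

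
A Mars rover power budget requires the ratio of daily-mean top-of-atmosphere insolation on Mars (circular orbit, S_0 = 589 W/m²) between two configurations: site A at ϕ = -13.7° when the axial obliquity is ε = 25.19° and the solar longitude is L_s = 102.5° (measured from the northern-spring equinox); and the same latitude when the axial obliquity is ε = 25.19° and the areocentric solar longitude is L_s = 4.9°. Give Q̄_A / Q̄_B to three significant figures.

— Configuration A (ϕ=-13.7°):
Solar declination: sin δ = sin ε · sin L_s = sin 25.19° × sin 102.5° = 0.41553, so δ = +24.553°.
cos h₀ = −tan(-13.7°) tan(+24.553°) = 0.1114, h₀ = 1.4592 rad.
Bracket: h₀ sin ϕ sin δ + cos ϕ cos δ sin h₀ = 1.4592×-0.23684×0.41553 + 0.97155×0.90958×0.99378 = -0.143606 + 0.878206 = 0.734600.
Q̄ = (S_0/π) × [bracket] = (589/π) × 0.734600 = 137.73 W/m².
— Configuration B (ϕ=-13.7°):
sin δ = sin 25.19° × sin 4.9° = 0.03636, so δ = +2.083°.
cos h₀ = −tan(-13.7°) tan(+2.083°) = 0.0089, h₀ = 1.5619 rad.
Bracket: h₀ sin ϕ sin δ + cos ϕ cos δ sin h₀ = 1.5619×-0.23684×0.03636 + 0.97155×0.99934×0.99996 = -0.013450 + 0.970870 = 0.957420.
Q̄ = (S_0/π) × [bracket] = (589/π) × 0.957420 = 179.50 W/m².
Ratio Q̄_A / Q̄_B = 137.73 / 179.50 = 0.7673.

Q̄_A / Q̄_B ≈ 0.767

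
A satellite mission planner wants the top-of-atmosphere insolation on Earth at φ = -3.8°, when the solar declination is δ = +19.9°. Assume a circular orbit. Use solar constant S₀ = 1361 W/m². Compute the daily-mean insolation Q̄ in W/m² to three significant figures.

Q̄ ≈ 391 W/m²

cos H₀ = −tan(-3.8°) tan(+19.900°) = 0.0240, H₀ = 1.5468 rad.
Bracket: H₀ sin φ sin δ + cos φ cos δ sin H₀ = 1.5468×-0.06627×0.34038 + 0.99780×0.94029×0.99971 = -0.034891 + 0.937949 = 0.903058.
Q̄ = (S₀/π) × [bracket] = (1361/π) × 0.903058 = 391.2 W/m².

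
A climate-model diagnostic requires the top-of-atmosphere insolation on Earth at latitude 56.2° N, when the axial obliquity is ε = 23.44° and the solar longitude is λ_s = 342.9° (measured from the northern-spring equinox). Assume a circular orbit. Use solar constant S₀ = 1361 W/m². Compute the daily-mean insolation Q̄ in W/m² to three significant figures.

Q̄ ≈ 177 W/m²

Solar declination: sin δ = sin ε · sin λ_s = sin 23.44° × sin 342.9° = -0.11697, so δ = -6.717°.
cos H₀ = −tan(+56.2°) tan(-6.717°) = 0.1759, H₀ = 1.3939 rad.
Bracket: H₀ sin φ sin δ + cos φ cos δ sin H₀ = 1.3939×0.83098×-0.11697 + 0.55630×0.99314×0.98440 = -0.135487 + 0.543865 = 0.408378.
Q̄ = (S₀/π) × [bracket] = (1361/π) × 0.408378 = 176.9 W/m².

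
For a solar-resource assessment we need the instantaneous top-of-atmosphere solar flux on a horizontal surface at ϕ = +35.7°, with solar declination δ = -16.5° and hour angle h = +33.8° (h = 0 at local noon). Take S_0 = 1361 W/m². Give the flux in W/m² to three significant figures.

cos θ_z = sin ϕ sin δ + cos ϕ cos δ cos h = -0.165735 + 0.647039 = 0.481304.
Flux = S_0 · cos θ_z = 1361 × 0.481304 = 655.1 W/m².

655 W/m²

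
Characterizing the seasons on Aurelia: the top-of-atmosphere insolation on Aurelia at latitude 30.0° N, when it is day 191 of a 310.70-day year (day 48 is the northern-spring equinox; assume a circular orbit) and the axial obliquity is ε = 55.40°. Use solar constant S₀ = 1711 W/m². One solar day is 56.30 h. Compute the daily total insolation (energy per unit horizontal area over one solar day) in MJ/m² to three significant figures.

Solar longitude: λ_s = 360° × (191 − 48)/310.70 = 165.690°.
sin δ = sin 55.40° × sin 165.690° = 0.20345, so δ = +11.739°.
cos H₀ = −tan(+30.0°) tan(+11.739°) = -0.1200, H₀ = 1.6911 rad.
Bracket: H₀ sin φ sin δ + cos φ cos δ sin H₀ = 1.6911×0.50000×0.20345 + 0.86603×0.97909×0.99278 = 0.172027 + 0.841799 = 1.013826.
Q̄ = (S₀/π) × [bracket] = (1711/π) × 1.013826 = 552.16 W/m².
Daily total = Q̄ × 56.30 h × 3600 s/h = 552.16 × 56.30 × 3600 / 10⁶ = 111.9 MJ/m².

112 MJ/m²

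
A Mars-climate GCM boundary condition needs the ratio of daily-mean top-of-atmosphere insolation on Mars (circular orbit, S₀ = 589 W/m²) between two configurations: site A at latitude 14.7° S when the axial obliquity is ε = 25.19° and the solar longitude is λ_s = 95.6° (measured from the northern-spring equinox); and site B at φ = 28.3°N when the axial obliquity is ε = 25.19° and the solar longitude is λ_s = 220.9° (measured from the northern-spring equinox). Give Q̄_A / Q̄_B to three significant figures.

Q̄_A / Q̄_B ≈ 1.10

— Configuration A (φ=-14.7°):
Solar declination: sin δ = sin ε · sin λ_s = sin 25.19° × sin 95.6° = 0.42359, so δ = +25.061°.
cos H₀ = −tan(-14.7°) tan(+25.061°) = 0.1227, H₀ = 1.4478 rad.
Bracket: H₀ sin φ sin δ + cos φ cos δ sin H₀ = 1.4478×-0.25376×0.42359 + 0.96727×0.90585×0.99245 = -0.155624 + 0.869586 = 0.713962.
Q̄ = (S₀/π) × [bracket] = (589/π) × 0.713962 = 133.86 W/m².
— Configuration B (φ=+28.3°):
Solar declination: sin δ = sin ε · sin λ_s = sin 25.19° × sin 220.9° = -0.27867, so δ = -16.181°.
cos H₀ = −tan(+28.3°) tan(-16.181°) = 0.1562, H₀ = 1.4139 rad.
Bracket: H₀ sin φ sin δ + cos φ cos δ sin H₀ = 1.4139×0.47409×-0.27867 + 0.88048×0.96039×0.98772 = -0.186797 + 0.835220 = 0.648423.
Q̄ = (S₀/π) × [bracket] = (589/π) × 0.648423 = 121.57 W/m².
Ratio Q̄_A / Q̄_B = 133.86 / 121.57 = 1.101.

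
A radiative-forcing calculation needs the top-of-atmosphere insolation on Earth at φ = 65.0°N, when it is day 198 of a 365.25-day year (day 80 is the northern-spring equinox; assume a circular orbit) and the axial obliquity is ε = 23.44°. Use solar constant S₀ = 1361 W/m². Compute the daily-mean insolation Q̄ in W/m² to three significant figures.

Solar longitude: λ_s = 360° × (198 − 80)/365.25 = 116.304°.
sin δ = sin 23.44° × sin 116.304° = 0.35660, so δ = +20.892°.
cos H₀ = −tan(+65.0°) tan(+20.892°) = -0.8185, H₀ = 2.5297 rad.
Bracket: H₀ sin φ sin δ + cos φ cos δ sin H₀ = 2.5297×0.90631×0.35660 + 0.42262×0.93426×0.57444 = 0.817574 + 0.226810 = 1.044384.
Q̄ = (S₀/π) × [bracket] = (1361/π) × 1.044384 = 452.4 W/m².

Q̄ ≈ 452 W/m²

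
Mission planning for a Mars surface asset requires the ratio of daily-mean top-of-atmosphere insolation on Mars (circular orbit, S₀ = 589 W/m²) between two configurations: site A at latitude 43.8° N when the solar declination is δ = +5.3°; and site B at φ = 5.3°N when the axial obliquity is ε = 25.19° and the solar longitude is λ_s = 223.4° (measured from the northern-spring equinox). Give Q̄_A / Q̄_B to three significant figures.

Q̄_A / Q̄_B ≈ 0.903

— Configuration A (φ=+43.8°):
cos H₀ = −tan(+43.8°) tan(+5.300°) = -0.0890, H₀ = 1.6599 rad.
Bracket: H₀ sin φ sin δ + cos φ cos δ sin H₀ = 1.6599×0.69214×0.09237 + 0.72176×0.99572×0.99604 = 0.106122 + 0.715825 = 0.821947.
Q̄ = (S₀/π) × [bracket] = (589/π) × 0.821947 = 154.10 W/m².
— Configuration B (φ=+5.3°):
Solar declination: sin δ = sin ε · sin λ_s = sin 25.19° × sin 223.4° = -0.29244, so δ = -17.004°.
cos H₀ = −tan(+5.3°) tan(-17.004°) = 0.0284, H₀ = 1.5424 rad.
Bracket: H₀ sin φ sin δ + cos φ cos δ sin H₀ = 1.5424×0.09237×-0.29244 + 0.99572×0.95628×0.99960 = -0.041664 + 0.951806 = 0.910142.
Q̄ = (S₀/π) × [bracket] = (589/π) × 0.910142 = 170.64 W/m².
Ratio Q̄_A / Q̄_B = 154.10 / 170.64 = 0.9031.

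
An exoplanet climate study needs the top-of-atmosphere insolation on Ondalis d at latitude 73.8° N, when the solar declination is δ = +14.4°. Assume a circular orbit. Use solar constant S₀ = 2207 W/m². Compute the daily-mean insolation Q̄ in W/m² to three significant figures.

cos H₀ = −tan(+73.8°) tan(+14.400°) = -0.8838, H₀ = 2.6546 rad.
Bracket: H₀ sin φ sin δ + cos φ cos δ sin H₀ = 2.6546×0.96029×0.24869 + 0.27899×0.96858×0.46794 = 0.633957 + 0.126449 = 0.760406.
Q̄ = (S₀/π) × [bracket] = (2207/π) × 0.760406 = 534.2 W/m².

Q̄ ≈ 534 W/m²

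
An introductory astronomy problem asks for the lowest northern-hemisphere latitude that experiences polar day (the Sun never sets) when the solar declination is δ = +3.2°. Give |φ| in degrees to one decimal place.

Polar day requires cos H₀ = −tan φ tan δ ≤ −1, i.e. tan φ tan δ ≥ 1.
The boundary is |tan φ| · |tan δ| = 1, so |φ| = 90° − |δ| = 90° − 3.2° = 86.8° in the northern hemisphere.

|φ| = 86.8°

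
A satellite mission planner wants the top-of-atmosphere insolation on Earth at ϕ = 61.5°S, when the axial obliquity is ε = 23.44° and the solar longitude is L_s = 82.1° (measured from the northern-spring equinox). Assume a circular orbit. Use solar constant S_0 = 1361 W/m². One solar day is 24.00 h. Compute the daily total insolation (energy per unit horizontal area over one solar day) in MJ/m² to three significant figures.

Solar declination: sin δ = sin ε · sin L_s = sin 23.44° × sin 82.1° = 0.39401, so δ = +23.204°.
cos h₀ = −tan(-61.5°) tan(+23.204°) = 0.7896, h₀ = 0.6607 rad.
Bracket: h₀ sin ϕ sin δ + cos ϕ cos δ sin h₀ = 0.6607×-0.87882×0.39401 + 0.47716×0.91910×0.61368 = -0.228777 + 0.269134 = 0.040357.
Q̄ = (S_0/π) × [bracket] = (1361/π) × 0.040357 = 17.483 W/m².
Daily total = Q̄ × 24.00 h × 3600 s/h = 17.483 × 24.00 × 3600 / 10⁶ = 1.511 MJ/m².

1.51 MJ/m²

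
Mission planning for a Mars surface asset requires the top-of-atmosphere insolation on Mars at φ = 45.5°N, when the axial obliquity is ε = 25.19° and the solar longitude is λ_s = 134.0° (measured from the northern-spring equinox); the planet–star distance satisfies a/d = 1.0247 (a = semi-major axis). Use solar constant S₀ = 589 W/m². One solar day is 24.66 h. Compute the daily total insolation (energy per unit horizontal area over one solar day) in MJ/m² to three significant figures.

18.3 MJ/m²

Solar declination: sin δ = sin ε · sin λ_s = sin 25.19° × sin 134.0° = 0.30617, so δ = +17.828°.
cos H₀ = −tan(+45.5°) tan(+17.828°) = -0.3273, H₀ = 1.9042 rad.
Bracket: H₀ sin φ sin δ + cos φ cos δ sin H₀ = 1.9042×0.71325×0.30617 + 0.70091×0.95198×0.94493 = 0.415831 + 0.630507 = 1.046338.
Inverse-square distance factor (a/d)² = 1.0247² = 1.050010.
Q̄ = (S₀/π) × 1.050010 × [bracket] = (589/π) × 1.050010 × 1.046338 = 205.98 W/m².
Daily total = Q̄ × 24.66 h × 3600 s/h = 205.98 × 24.66 × 3600 / 10⁶ = 18.29 MJ/m².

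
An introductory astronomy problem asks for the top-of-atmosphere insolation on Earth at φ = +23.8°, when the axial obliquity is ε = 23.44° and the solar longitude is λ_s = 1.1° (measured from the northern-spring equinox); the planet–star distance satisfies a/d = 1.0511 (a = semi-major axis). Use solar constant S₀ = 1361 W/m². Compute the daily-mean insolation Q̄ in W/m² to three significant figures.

Solar declination: sin δ = sin ε · sin λ_s = sin 23.44° × sin 1.1° = 0.00764, so δ = +0.438°.
cos H₀ = −tan(+23.8°) tan(+0.438°) = -0.0034, H₀ = 1.5742 rad.
Bracket: H₀ sin φ sin δ + cos φ cos δ sin H₀ = 1.5742×0.40355×0.00764 + 0.91496×0.99997×0.99999 = 0.004853 + 0.914923 = 0.919776.
Inverse-square distance factor (a/d)² = 1.0511² = 1.104811.
Q̄ = (S₀/π) × 1.104811 × [bracket] = (1361/π) × 1.104811 × 0.919776 = 440.2 W/m².

Q̄ ≈ 440 W/m²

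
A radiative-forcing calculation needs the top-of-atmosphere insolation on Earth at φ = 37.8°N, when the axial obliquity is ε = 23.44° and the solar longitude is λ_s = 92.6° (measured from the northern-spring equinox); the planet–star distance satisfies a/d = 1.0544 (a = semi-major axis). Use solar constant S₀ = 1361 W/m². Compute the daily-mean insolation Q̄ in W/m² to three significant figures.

Q̄ ≈ 553 W/m²

Solar declination: sin δ = sin ε · sin λ_s = sin 23.44° × sin 92.6° = 0.39738, so δ = +23.414°.
cos H₀ = −tan(+37.8°) tan(+23.414°) = -0.3359, H₀ = 1.9134 rad.
Bracket: H₀ sin φ sin δ + cos φ cos δ sin H₀ = 1.9134×0.61291×0.39738 + 0.79016×0.91765×0.94190 = 0.466024 + 0.682963 = 1.148987.
Inverse-square distance factor (a/d)² = 1.0544² = 1.111759.
Q̄ = (S₀/π) × 1.111759 × [bracket] = (1361/π) × 1.111759 × 1.148987 = 553.4 W/m².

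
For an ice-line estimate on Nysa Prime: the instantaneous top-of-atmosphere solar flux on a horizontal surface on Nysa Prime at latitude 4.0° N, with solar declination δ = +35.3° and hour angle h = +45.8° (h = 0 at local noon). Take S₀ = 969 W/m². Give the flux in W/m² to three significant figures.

589 W/m²

cos θ_z = sin φ sin δ + cos φ cos δ cos h = 0.040309 + 0.567597 = 0.607906.
Flux = S₀ · cos θ_z = 969 × 0.607906 = 589.1 W/m².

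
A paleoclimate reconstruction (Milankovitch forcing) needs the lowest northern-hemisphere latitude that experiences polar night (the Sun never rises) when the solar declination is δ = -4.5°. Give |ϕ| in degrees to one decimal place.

|ϕ| = 85.5°

Polar night requires cos h₀ = −tan ϕ tan δ ≥ 1, i.e. tan ϕ tan δ ≤ −1.
The boundary is |tan ϕ| · |tan δ| = 1, so |ϕ| = 90° − |δ| = 90° − 4.5° = 85.5° in the northern hemisphere.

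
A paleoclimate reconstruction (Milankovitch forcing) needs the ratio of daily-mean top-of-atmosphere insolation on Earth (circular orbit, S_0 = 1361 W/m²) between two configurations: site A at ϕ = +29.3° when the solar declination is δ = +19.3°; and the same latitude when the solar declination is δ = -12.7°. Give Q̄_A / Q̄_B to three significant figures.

— Configuration A (ϕ=+29.3°):
cos h₀ = −tan(+29.3°) tan(+19.300°) = -0.1965, h₀ = 1.7686 rad.
Bracket: h₀ sin ϕ sin δ + cos ϕ cos δ sin h₀ = 1.7686×0.48938×0.33051 + 0.87207×0.94380×0.98050 = 0.286062 + 0.807010 = 1.093072.
Q̄ = (S_0/π) × [bracket] = (1361/π) × 1.093072 = 473.54 W/m².
— Configuration B (ϕ=+29.3°):
cos h₀ = −tan(+29.3°) tan(-12.700°) = 0.1265, h₀ = 1.4440 rad.
Bracket: h₀ sin ϕ sin δ + cos ϕ cos δ sin h₀ = 1.4440×0.48938×-0.21985 + 0.87207×0.97553×0.99197 = -0.155360 + 0.843899 = 0.688539.
Q̄ = (S_0/π) × [bracket] = (1361/π) × 0.688539 = 298.29 W/m².
Ratio Q̄_A / Q̄_B = 473.54 / 298.29 = 1.588.

Q̄_A / Q̄_B ≈ 1.59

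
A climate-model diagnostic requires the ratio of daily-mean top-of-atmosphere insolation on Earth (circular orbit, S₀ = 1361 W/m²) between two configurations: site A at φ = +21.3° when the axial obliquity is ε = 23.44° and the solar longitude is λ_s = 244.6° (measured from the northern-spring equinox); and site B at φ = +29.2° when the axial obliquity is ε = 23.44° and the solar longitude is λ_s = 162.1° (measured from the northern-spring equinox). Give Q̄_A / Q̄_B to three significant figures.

— Configuration A (φ=+21.3°):
Solar declination: sin δ = sin ε · sin λ_s = sin 23.44° × sin 244.6° = -0.35934, so δ = -21.059°.
cos H₀ = −tan(+21.3°) tan(-21.059°) = 0.1501, H₀ = 1.4201 rad.
Bracket: H₀ sin φ sin δ + cos φ cos δ sin H₀ = 1.4201×0.36325×-0.35934 + 0.93169×0.93321×0.98867 = -0.185366 + 0.859611 = 0.674245.
Q̄ = (S₀/π) × [bracket] = (1361/π) × 0.674245 = 292.10 W/m².
— Configuration B (φ=+29.2°):
Solar declination: sin δ = sin ε · sin λ_s = sin 23.44° × sin 162.1° = 0.12226, so δ = +7.023°.
cos H₀ = −tan(+29.2°) tan(+7.023°) = -0.0688, H₀ = 1.6397 rad.
Bracket: H₀ sin φ sin δ + cos φ cos δ sin H₀ = 1.6397×0.48786×0.12226 + 0.87292×0.99250×0.99763 = 0.097801 + 0.864320 = 0.962121.
Q̄ = (S₀/π) × [bracket] = (1361/π) × 0.962121 = 416.81 W/m².
Ratio Q̄_A / Q̄_B = 292.10 / 416.81 = 0.7008.

Q̄_A / Q̄_B ≈ 0.701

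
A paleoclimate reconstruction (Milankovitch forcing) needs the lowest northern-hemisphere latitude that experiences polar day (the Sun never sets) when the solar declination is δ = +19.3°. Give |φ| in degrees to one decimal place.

Polar day requires cos H₀ = −tan φ tan δ ≤ −1, i.e. tan φ tan δ ≥ 1.
The boundary is |tan φ| · |tan δ| = 1, so |φ| = 90° − |δ| = 90° − 19.3° = 70.7° in the northern hemisphere.

|φ| = 70.7°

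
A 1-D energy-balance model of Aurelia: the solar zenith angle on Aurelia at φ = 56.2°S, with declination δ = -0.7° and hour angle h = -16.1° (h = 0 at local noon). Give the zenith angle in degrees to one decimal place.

θ_z = 57.0°

cos θ_z = sin φ sin δ + cos φ cos δ cos h = 0.010152 + 0.534437 = 0.544589.
θ_z = arccos(0.544589) = 57.0°.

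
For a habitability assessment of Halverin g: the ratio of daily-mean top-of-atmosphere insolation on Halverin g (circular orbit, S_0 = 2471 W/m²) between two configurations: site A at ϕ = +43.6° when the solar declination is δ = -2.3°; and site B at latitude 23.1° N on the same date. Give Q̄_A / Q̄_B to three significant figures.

— Configuration A (ϕ=+43.6°):
cos h₀ = −tan(+43.6°) tan(-2.300°) = 0.0382, h₀ = 1.5325 rad.
Bracket: h₀ sin ϕ sin δ + cos ϕ cos δ sin h₀ = 1.5325×0.68962×-0.04013 + 0.72417×0.99919×0.99927 = -0.042411 + 0.723055 = 0.680644.
Q̄ = (S_0/π) × [bracket] = (2471/π) × 0.680644 = 535.36 W/m².
— Configuration B (ϕ=+23.1°):
cos h₀ = −tan(+23.1°) tan(-2.300°) = 0.0171, h₀ = 1.5537 rad.
Bracket: h₀ sin ϕ sin δ + cos ϕ cos δ sin h₀ = 1.5537×0.39234×-0.04013 + 0.91982×0.99919×0.99985 = -0.024462 + 0.918937 = 0.894475.
Q̄ = (S_0/π) × [bracket] = (2471/π) × 0.894475 = 703.54 W/m².
Ratio Q̄_A / Q̄_B = 535.36 / 703.54 = 0.7610.

Q̄_A / Q̄_B ≈ 0.761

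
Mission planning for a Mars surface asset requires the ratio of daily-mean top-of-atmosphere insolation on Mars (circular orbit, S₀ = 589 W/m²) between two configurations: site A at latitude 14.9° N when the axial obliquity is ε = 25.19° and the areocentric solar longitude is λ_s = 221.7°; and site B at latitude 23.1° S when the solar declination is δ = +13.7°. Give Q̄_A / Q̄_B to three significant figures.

— Configuration A (φ=+14.9°):
sin δ = sin 25.19° × sin 221.7° = -0.28314, so δ = -16.447°.
cos H₀ = −tan(+14.9°) tan(-16.447°) = 0.0786, H₀ = 1.4922 rad.
Bracket: H₀ sin φ sin δ + cos φ cos δ sin H₀ = 1.4922×0.25713×-0.28314 + 0.96638×0.95908×0.99691 = -0.108638 + 0.923972 = 0.815334.
Q̄ = (S₀/π) × [bracket] = (589/π) × 0.815334 = 152.86 W/m².
— Configuration B (φ=-23.1°):
cos H₀ = −tan(-23.1°) tan(+13.700°) = 0.1040, H₀ = 1.4666 rad.
Bracket: H₀ sin φ sin δ + cos φ cos δ sin H₀ = 1.4666×-0.39234×0.23684 + 0.91982×0.97155×0.99458 = -0.136279 + 0.888808 = 0.752529.
Q̄ = (S₀/π) × [bracket] = (589/π) × 0.752529 = 141.09 W/m².
Ratio Q̄_A / Q̄_B = 152.86 / 141.09 = 1.083.

Q̄_A / Q̄_B ≈ 1.08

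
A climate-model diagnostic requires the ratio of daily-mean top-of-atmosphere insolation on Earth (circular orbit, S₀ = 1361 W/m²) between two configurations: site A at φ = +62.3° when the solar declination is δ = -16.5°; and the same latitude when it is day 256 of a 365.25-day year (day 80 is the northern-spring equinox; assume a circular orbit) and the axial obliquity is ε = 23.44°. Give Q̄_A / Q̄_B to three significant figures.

— Configuration A (φ=+62.3°):
cos H₀ = −tan(+62.3°) tan(-16.500°) = 0.5642, H₀ = 0.9713 rad.
Bracket: H₀ sin φ sin δ + cos φ cos δ sin H₀ = 0.9713×0.88539×-0.28402 + 0.46484×0.95882×0.82564 = -0.244251 + 0.367986 = 0.123735.
Q̄ = (S₀/π) × [bracket] = (1361/π) × 0.123735 = 53.604 W/m².
— Configuration B (φ=+62.3°):
Solar longitude: λ_s = 360° × (256 − 80)/365.25 = 173.470°.
sin δ = sin 23.44° × sin 173.470° = 0.04524, so δ = +2.593°.
cos H₀ = −tan(+62.3°) tan(+2.593°) = -0.0863, H₀ = 1.6572 rad.
Bracket: H₀ sin φ sin δ + cos φ cos δ sin H₀ = 1.6572×0.88539×0.04524 + 0.46484×0.99898×0.99627 = 0.066379 + 0.462634 = 0.529013.
Q̄ = (S₀/π) × [bracket] = (1361/π) × 0.529013 = 229.18 W/m².
Ratio Q̄_A / Q̄_B = 53.604 / 229.18 = 0.2339.

Q̄_A / Q̄_B ≈ 0.234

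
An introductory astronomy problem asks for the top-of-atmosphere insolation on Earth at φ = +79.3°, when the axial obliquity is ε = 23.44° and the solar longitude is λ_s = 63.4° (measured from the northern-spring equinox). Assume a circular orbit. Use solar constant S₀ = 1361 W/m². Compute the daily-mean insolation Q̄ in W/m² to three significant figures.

Solar declination: sin δ = sin ε · sin λ_s = sin 23.44° × sin 63.4° = 0.35568, so δ = +20.835°.
cos H₀ = −tan(+79.3°) tan(+20.835°) = -2.0141 ≤ −1 ⇒ polar day, H₀ = π.
Bracket: H₀ sin φ sin δ + cos φ cos δ sin H₀ = 3.1416×0.98261×0.35568 + 0.18567×0.93461×0.00000 = 1.097973 + 0.000000 = 1.097973.
Q̄ = (S₀/π) × [bracket] = (1361/π) × 1.097973 = 475.7 W/m².

Q̄ ≈ 476 W/m²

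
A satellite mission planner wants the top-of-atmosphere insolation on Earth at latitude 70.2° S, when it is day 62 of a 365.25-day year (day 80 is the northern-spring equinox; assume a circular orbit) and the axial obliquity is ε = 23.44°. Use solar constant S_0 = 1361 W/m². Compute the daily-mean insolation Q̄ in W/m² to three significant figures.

Q̄ ≈ 232 W/m²

Solar longitude: L_s = 360° × (62 − 80)/365.25 = -17.741°, i.e. -17.741° + 360° = 342.259°.
sin δ = sin 23.44° × sin 342.259° = -0.12121, so δ = -6.962°.
cos h₀ = −tan(-70.2°) tan(-6.962°) = -0.3392, h₀ = 1.9168 rad.
Bracket: h₀ sin ϕ sin δ + cos ϕ cos δ sin h₀ = 1.9168×-0.94088×-0.12121 + 0.33874×0.99263×0.94072 = 0.218600 + 0.316311 = 0.534911.
Q̄ = (S_0/π) × [bracket] = (1361/π) × 0.534911 = 231.7 W/m².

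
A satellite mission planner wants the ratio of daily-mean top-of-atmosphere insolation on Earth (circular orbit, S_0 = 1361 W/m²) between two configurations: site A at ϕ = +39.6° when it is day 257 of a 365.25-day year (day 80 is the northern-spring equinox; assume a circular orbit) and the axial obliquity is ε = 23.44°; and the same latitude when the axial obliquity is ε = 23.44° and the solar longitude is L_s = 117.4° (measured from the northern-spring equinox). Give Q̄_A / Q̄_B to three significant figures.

— Configuration A (ϕ=+39.6°):
Solar longitude: L_s = 360° × (257 − 80)/365.25 = 174.456°.
sin δ = sin 23.44° × sin 174.456° = 0.03843, so δ = +2.203°.
cos h₀ = −tan(+39.6°) tan(+2.203°) = -0.0318, h₀ = 1.6026 rad.
Bracket: h₀ sin ϕ sin δ + cos ϕ cos δ sin h₀ = 1.6026×0.63742×0.03843 + 0.77051×0.99926×0.99949 = 0.039257 + 0.769547 = 0.808804.
Q̄ = (S_0/π) × [bracket] = (1361/π) × 0.808804 = 350.39 W/m².
— Configuration B (ϕ=+39.6°):
Solar declination: sin δ = sin ε · sin L_s = sin 23.44° × sin 117.4° = 0.35316, so δ = +20.681°.
cos h₀ = −tan(+39.6°) tan(+20.681°) = -0.3123, h₀ = 1.8884 rad.
Bracket: h₀ sin ϕ sin δ + cos ϕ cos δ sin h₀ = 1.8884×0.63742×0.35316 + 0.77051×0.93556×0.94999 = 0.425100 + 0.684808 = 1.109908.
Q̄ = (S_0/π) × [bracket] = (1361/π) × 1.109908 = 480.83 W/m².
Ratio Q̄_A / Q̄_B = 350.39 / 480.83 = 0.7287.

Q̄_A / Q̄_B ≈ 0.729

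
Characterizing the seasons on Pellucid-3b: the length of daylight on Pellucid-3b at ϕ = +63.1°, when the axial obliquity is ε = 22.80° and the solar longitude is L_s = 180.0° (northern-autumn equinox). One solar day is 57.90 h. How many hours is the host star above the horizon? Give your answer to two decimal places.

Solar declination: sin δ = sin ε · sin L_s = sin 22.80° × sin 180.0° = 0.00000, so δ = +0.000°.
cos h₀ = −tan ϕ · tan δ = −tan(+63.1°) × tan(+0.000°) = -0.0000, so h₀ = 1.5708 rad = 90.00°.
Daylight = 2h₀/(2π) × 57.90 h = (1.5708/π) × 57.90 = 28.95 h.

28.95 h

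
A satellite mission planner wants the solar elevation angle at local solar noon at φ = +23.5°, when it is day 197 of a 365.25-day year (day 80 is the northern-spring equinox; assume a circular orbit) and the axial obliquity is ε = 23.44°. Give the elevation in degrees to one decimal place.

87.6°

Solar longitude: λ_s = 360° × (197 − 80)/365.25 = 115.318°.
sin δ = sin 23.44° × sin 115.318° = 0.35958, so δ = +21.074°.
At local noon the hour angle is zero, so the zenith angle equals |φ − δ| = |+23.5° − (+21.074°)| = 2.426°.
Elevation = 90° − 2.426° = 87.6°.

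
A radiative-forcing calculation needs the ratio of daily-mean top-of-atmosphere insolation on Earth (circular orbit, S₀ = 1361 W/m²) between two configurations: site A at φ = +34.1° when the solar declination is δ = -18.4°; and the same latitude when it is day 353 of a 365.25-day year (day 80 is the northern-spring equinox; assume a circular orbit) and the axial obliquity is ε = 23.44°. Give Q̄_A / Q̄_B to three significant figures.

— Configuration A (φ=+34.1°):
cos H₀ = −tan(+34.1°) tan(-18.400°) = 0.2252, H₀ = 1.3436 rad.
Bracket: H₀ sin φ sin δ + cos φ cos δ sin H₀ = 1.3436×0.56064×-0.31565 + 0.82806×0.94888×0.97431 = -0.237772 + 0.765544 = 0.527772.
Q̄ = (S₀/π) × [bracket] = (1361/π) × 0.527772 = 228.64 W/m².
— Configuration B (φ=+34.1°):
Solar longitude: λ_s = 360° × (353 − 80)/365.25 = 269.076°.
sin δ = sin 23.44° × sin 269.076° = -0.39774, so δ = -23.437°.
cos H₀ = −tan(+34.1°) tan(-23.437°) = 0.2935, H₀ = 1.2729 rad.
Bracket: H₀ sin φ sin δ + cos φ cos δ sin H₀ = 1.2729×0.56064×-0.39774 + 0.82806×0.91750×0.95596 = -0.283843 + 0.726286 = 0.442443.
Q̄ = (S₀/π) × [bracket] = (1361/π) × 0.442443 = 191.68 W/m².
Ratio Q̄_A / Q̄_B = 228.64 / 191.68 = 1.193.

Q̄_A / Q̄_B ≈ 1.19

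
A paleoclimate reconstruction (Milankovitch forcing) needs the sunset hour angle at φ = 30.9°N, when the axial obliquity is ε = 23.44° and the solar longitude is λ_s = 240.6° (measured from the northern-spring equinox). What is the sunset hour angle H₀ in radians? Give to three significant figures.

H₀ = 1.35 rad

Solar declination: sin δ = sin ε · sin λ_s = sin 23.44° × sin 240.6° = -0.34656, so δ = -20.277°.
cos H₀ = −tan φ · tan δ = −tan(+30.9°) × tan(-20.277°) = 0.2211, so H₀ = 1.3478 rad = 77.23°.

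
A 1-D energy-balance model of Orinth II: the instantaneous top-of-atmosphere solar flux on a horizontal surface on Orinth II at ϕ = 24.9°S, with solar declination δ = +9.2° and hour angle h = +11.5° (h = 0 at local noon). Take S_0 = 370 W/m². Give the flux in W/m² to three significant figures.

300 W/m²

cos θ_z = sin ϕ sin δ + cos ϕ cos δ cos h = -0.067316 + 0.877401 = 0.810085.
Flux = S_0 · cos θ_z = 370 × 0.810085 = 299.7 W/m².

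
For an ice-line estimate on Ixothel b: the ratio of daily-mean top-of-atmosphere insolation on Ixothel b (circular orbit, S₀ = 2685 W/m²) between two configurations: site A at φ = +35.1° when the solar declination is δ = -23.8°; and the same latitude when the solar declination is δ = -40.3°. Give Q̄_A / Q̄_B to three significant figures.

— Configuration A (φ=+35.1°):
cos H₀ = −tan(+35.1°) tan(-23.800°) = 0.3100, H₀ = 1.2556 rad.
Bracket: H₀ sin φ sin δ + cos φ cos δ sin H₀ = 1.2556×0.57501×-0.40355 + 0.81815×0.91496×0.95074 = -0.291356 + 0.711700 = 0.420344.
Q̄ = (S₀/π) × [bracket] = (2685/π) × 0.420344 = 359.25 W/m².
— Configuration B (φ=+35.1°):
cos H₀ = −tan(+35.1°) tan(-40.300°) = 0.5960, H₀ = 0.9323 rad.
Bracket: H₀ sin φ sin δ + cos φ cos δ sin H₀ = 0.9323×0.57501×-0.64679 + 0.81815×0.76267×0.80296 = -0.346732 + 0.501030 = 0.154298.
Q̄ = (S₀/π) × [bracket] = (2685/π) × 0.154298 = 131.87 W/m².
Ratio Q̄_A / Q̄_B = 359.25 / 131.87 = 2.724.

Q̄_A / Q̄_B ≈ 2.72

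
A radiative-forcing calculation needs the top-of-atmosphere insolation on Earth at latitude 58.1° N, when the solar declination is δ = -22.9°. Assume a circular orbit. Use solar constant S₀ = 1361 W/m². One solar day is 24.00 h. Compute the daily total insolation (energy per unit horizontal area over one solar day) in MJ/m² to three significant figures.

cos H₀ = −tan(+58.1°) tan(-22.900°) = 0.6786, H₀ = 0.8249 rad.
Bracket: H₀ sin φ sin δ + cos φ cos δ sin H₀ = 0.8249×0.84897×-0.38912 + 0.52844×0.92119×0.73447 = -0.272507 + 0.357535 = 0.085028.
Q̄ = (S₀/π) × [bracket] = (1361/π) × 0.085028 = 36.836 W/m².
Daily total = Q̄ × 24.00 h × 3600 s/h = 36.836 × 24.00 × 3600 / 10⁶ = 3.183 MJ/m².

3.18 MJ/m²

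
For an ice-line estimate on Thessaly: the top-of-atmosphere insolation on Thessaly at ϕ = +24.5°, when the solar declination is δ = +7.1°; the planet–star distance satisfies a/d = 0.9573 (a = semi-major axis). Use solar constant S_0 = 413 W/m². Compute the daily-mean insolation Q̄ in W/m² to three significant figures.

cos h₀ = −tan(+24.5°) tan(+7.100°) = -0.0568, h₀ = 1.6276 rad.
Bracket: h₀ sin ϕ sin δ + cos ϕ cos δ sin h₀ = 1.6276×0.41469×0.12360 + 0.90996×0.99233×0.99839 = 0.083424 + 0.901527 = 0.984951.
Inverse-square distance factor (a/d)² = 0.9573² = 0.916423.
Q̄ = (S_0/π) × 0.916423 × [bracket] = (413/π) × 0.916423 × 0.984951 = 118.7 W/m².

Q̄ ≈ 119 W/m²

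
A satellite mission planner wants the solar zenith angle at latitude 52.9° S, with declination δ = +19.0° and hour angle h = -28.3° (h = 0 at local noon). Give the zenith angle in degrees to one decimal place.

θ_z = 76.0°

cos θ_z = sin ϕ sin δ + cos ϕ cos δ cos h = -0.259668 + 0.502175 = 0.242507.
θ_z = arccos(0.242507) = 76.0°.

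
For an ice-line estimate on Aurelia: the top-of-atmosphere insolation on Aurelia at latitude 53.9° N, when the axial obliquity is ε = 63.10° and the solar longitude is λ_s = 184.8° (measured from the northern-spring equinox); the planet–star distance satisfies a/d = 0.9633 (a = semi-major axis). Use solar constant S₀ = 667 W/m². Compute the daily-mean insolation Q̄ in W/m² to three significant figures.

Q̄ ≈ 97.7 W/m²

Solar declination: sin δ = sin ε · sin λ_s = sin 63.10° × sin 184.8° = -0.07462, so δ = -4.280°.
cos H₀ = −tan(+53.9°) tan(-4.280°) = 0.1026, H₀ = 1.4680 rad.
Bracket: H₀ sin φ sin δ + cos φ cos δ sin H₀ = 1.4680×0.80799×-0.07462 + 0.58920×0.99721×0.99472 = -0.088509 + 0.584454 = 0.495945.
Inverse-square distance factor (a/d)² = 0.9633² = 0.927947.
Q̄ = (S₀/π) × 0.927947 × [bracket] = (667/π) × 0.927947 × 0.495945 = 97.71 W/m².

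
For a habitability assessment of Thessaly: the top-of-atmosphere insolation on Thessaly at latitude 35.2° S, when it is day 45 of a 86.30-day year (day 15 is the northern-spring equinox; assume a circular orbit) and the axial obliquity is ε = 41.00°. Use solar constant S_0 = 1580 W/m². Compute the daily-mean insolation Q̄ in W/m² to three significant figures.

Q̄ ≈ 138 W/m²

Solar longitude: L_s = 360° × (45 − 15)/86.30 = 125.145°.
sin δ = sin 41.00° × sin 125.145° = 0.53646, so δ = +32.443°.
cos h₀ = −tan(-35.2°) tan(+32.443°) = 0.4484, h₀ = 1.1058 rad.
Bracket: h₀ sin ϕ sin δ + cos ϕ cos δ sin h₀ = 1.1058×-0.57643×0.53646 + 0.81714×0.84393×0.89382 = -0.341948 + 0.616386 = 0.274438.
Q̄ = (S_0/π) × [bracket] = (1580/π) × 0.274438 = 138.0 W/m².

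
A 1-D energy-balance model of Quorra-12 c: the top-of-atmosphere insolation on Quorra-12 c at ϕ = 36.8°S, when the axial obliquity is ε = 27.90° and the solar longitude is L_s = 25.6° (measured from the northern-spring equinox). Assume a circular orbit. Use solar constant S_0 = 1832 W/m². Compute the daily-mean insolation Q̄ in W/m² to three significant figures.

Q̄ ≈ 352 W/m²

Solar declination: sin δ = sin ε · sin L_s = sin 27.90° × sin 25.6° = 0.20219, so δ = +11.665°.
cos h₀ = −tan(-36.8°) tan(+11.665°) = 0.1544, h₀ = 1.4157 rad.
Bracket: h₀ sin ϕ sin δ + cos ϕ cos δ sin h₀ = 1.4157×-0.59902×0.20219 + 0.80073×0.97935×0.98800 = -0.171464 + 0.774785 = 0.603321.
Q̄ = (S_0/π) × [bracket] = (1832/π) × 0.603321 = 351.8 W/m².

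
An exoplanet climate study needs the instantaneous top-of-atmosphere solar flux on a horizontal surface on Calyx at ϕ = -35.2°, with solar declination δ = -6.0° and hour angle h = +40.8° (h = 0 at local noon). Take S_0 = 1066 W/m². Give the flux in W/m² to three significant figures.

cos θ_z = sin ϕ sin δ + cos ϕ cos δ cos h = 0.060254 + 0.615186 = 0.675440.
Flux = S_0 · cos θ_z = 1066 × 0.675440 = 720.0 W/m².

720 W/m²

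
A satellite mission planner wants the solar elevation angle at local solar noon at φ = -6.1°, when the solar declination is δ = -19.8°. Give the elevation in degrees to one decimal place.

At local noon the hour angle is zero, so the zenith angle equals |φ − δ| = |-6.1° − (-19.800°)| = 13.700°.
Elevation = 90° − 13.700° = 76.3°.

76.3°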